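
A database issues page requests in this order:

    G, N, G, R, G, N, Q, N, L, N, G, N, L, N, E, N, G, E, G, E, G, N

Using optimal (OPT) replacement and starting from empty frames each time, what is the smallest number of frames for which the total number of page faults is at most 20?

f=1: 22 faults
f=2: 11 faults
f=3: 6 faults
f=4: 6 faults
f=5: 6 faults
f=6: 6 faults
Smallest f with faults ≤ 20 is 2.

2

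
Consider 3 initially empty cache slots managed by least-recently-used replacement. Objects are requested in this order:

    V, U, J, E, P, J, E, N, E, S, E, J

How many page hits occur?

4

V -> miss, frames [V]
U -> miss, frames [V, U]
J -> miss, frames [V, U, J]
E -> miss, evict V, frames [U, J, E]
P -> miss, evict U, frames [J, E, P]
J -> hit
E -> hit
N -> miss, evict P, frames [J, E, N]
E -> hit
S -> miss, evict J, frames [N, E, S]
E -> hit
J -> miss, evict N, frames [S, E, J]
Hits: 4.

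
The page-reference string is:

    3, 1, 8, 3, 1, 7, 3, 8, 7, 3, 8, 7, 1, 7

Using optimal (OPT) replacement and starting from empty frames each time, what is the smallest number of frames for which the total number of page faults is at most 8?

3

f=1: 14 faults
f=2: 9 faults
f=3: 5 faults
f=4: 4 faults
Smallest f with faults ≤ 8 is 3.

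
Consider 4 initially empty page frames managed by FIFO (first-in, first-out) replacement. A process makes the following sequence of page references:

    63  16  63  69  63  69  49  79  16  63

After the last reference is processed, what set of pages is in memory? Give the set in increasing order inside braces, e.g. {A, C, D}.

63 → miss, frames [63]
16 → miss, frames [63, 16]
63 → hit
69 → miss, frames [63, 16, 69]
63 → hit
69 → hit
49 → miss, frames [63, 16, 69, 49]
79 → miss, evict 63, frames [16, 69, 49, 79]
16 → hit
63 → miss, evict 16, frames [69, 49, 79, 63]

{49, 63, 69, 79}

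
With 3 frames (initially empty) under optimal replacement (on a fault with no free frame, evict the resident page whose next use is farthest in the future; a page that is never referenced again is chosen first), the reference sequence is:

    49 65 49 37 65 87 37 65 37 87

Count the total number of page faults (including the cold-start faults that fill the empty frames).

4

49: miss, frames (49)
65: miss, frames (49 65)
49: hit
37: miss, frames (49 65 37)
65: hit
87: miss, evict 49, frames (65 37 87)
37: hit
65: hit
37: hit
87: hit
Page faults: 4.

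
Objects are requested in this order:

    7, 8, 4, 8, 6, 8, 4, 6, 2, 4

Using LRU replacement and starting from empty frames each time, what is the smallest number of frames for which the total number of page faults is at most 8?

2

f=1: 10 faults
f=2: 8 faults
f=3: 5 faults
f=4: 5 faults
f=5: 5 faults
Smallest f with faults ≤ 8 is 2.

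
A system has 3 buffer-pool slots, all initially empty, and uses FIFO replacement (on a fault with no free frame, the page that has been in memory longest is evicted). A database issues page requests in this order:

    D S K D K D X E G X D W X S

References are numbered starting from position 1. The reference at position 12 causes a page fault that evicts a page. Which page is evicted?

E

pos 1: D → miss, frames {D}
pos 2: S → miss, frames {D,S}
pos 3: K → miss, frames {D,S,K}
pos 4: D → hit
pos 5: K → hit
pos 6: D → hit
pos 7: X → miss, evict D, frames {S,K,X}
pos 8: E → miss, evict S, frames {K,X,E}
pos 9: G → miss, evict K, frames {X,E,G}
pos 10: X → hit
pos 11: D → miss, evict X, frames {E,G,D}
pos 12: W → miss, evict E, frames {G,D,W}
At position 12, page E is evicted.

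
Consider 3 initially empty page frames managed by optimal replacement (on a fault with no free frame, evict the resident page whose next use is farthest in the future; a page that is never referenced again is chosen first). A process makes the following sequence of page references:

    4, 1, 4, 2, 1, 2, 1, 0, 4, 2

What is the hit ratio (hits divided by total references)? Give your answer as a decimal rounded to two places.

4 → fault, frames {4}
1 → fault, frames {4,1}
4 → hit
2 → fault, frames {4,1,2}
1 → hit
2 → hit
1 → hit
0 → fault, evict 1, frames {4,2,0}
4 → hit
2 → hit
Hits: 6 of 10 references → 6/10 = 0.6000.

0.60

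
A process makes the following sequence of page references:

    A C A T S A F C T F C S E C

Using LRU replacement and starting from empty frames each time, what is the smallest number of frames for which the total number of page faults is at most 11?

3

f=1: 14 faults
f=2: 13 faults
f=3: 9 faults
f=4: 9 faults
f=5: 6 faults
f=6: 6 faults
Smallest f with faults ≤ 11 is 3.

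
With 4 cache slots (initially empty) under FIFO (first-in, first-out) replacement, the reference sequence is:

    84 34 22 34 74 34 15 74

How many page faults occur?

5

84: miss, frames [84]
34: miss, frames [84, 34]
22: miss, frames [84, 34, 22]
34: hit
74: miss, frames [84, 34, 22, 74]
34: hit
15: miss, evict 84, frames [34, 22, 74, 15]
74: hit
Page faults: 5.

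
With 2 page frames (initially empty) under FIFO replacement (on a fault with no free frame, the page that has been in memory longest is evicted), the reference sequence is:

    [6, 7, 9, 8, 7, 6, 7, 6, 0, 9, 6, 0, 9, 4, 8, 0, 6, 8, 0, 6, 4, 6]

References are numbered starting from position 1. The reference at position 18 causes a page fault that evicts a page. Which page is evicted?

pos 1: 6 -> miss, frames [6]
pos 2: 7 -> miss, frames [6, 7]
pos 3: 9 -> miss, evict 6, frames [7, 9]
pos 4: 8 -> miss, evict 7, frames [9, 8]
pos 5: 7 -> miss, evict 9, frames [8, 7]
pos 6: 6 -> miss, evict 8, frames [7, 6]
pos 7: 7 -> hit
pos 8: 6 -> hit
pos 9: 0 -> miss, evict 7, frames [6, 0]
pos 10: 9 -> miss, evict 6, frames [0, 9]
pos 11: 6 -> miss, evict 0, frames [9, 6]
pos 12: 0 -> miss, evict 9, frames [6, 0]
pos 13: 9 -> miss, evict 6, frames [0, 9]
pos 14: 4 -> miss, evict 0, frames [9, 4]
pos 15: 8 -> miss, evict 9, frames [4, 8]
pos 16: 0 -> miss, evict 4, frames [8, 0]
pos 17: 6 -> miss, evict 8, frames [0, 6]
pos 18: 8 -> miss, evict 0, frames [6, 8]
At position 18, page 0 is evicted.

0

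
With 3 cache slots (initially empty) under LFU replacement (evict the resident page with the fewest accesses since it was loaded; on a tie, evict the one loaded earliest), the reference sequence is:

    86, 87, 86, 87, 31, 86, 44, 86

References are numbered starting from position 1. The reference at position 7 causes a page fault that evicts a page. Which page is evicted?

pos 1: 86 → miss, frames [86]
pos 2: 87 → miss, frames [86, 87]
pos 3: 86 → hit
pos 4: 87 → hit
pos 5: 31 → miss, frames [86, 87, 31]
pos 6: 86 → hit
pos 7: 44 → miss, evict 31, frames [86, 87, 44]
At position 7, page 31 is evicted.

31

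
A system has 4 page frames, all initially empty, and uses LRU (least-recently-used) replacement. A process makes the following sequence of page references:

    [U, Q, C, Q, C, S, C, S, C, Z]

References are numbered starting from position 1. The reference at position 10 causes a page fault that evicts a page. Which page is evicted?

U

pos 1: U -> fault, frames {U}
pos 2: Q -> fault, frames {U,Q}
pos 3: C -> fault, frames {U,Q,C}
pos 4: Q -> hit
pos 5: C -> hit
pos 6: S -> fault, frames {U,Q,C,S}
pos 7: C -> hit
pos 8: S -> hit
pos 9: C -> hit
pos 10: Z -> fault, evict U, frames {Q,S,C,Z}
At position 10, page U is evicted.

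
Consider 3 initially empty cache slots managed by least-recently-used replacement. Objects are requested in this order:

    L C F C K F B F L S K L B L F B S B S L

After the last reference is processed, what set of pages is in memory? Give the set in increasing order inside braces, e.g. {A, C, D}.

{B, L, S}

L -> fault, frames [L]
C -> fault, frames [L, C]
F -> fault, frames [L, C, F]
C -> hit
K -> fault, evict L, frames [F, C, K]
F -> hit
B -> fault, evict C, frames [K, F, B]
F -> hit
L -> fault, evict K, frames [B, F, L]
S -> fault, evict B, frames [F, L, S]
K -> fault, evict F, frames [L, S, K]
L -> hit
B -> fault, evict S, frames [K, L, B]
L -> hit
F -> fault, evict K, frames [B, L, F]
B -> hit
S -> fault, evict L, frames [F, B, S]
B -> hit
S -> hit
L -> fault, evict F, frames [B, S, L]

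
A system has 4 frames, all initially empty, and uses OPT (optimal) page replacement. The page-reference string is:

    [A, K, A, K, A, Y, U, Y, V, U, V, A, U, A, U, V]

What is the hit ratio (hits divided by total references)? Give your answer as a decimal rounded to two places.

A -> miss, frames {A}
K -> miss, frames {A,K}
A -> hit
K -> hit
A -> hit
Y -> miss, frames {A,K,Y}
U -> miss, frames {A,K,Y,U}
Y -> hit
V -> miss, evict Y, frames {A,K,U,V}
U -> hit
V -> hit
A -> hit
U -> hit
A -> hit
U -> hit
V -> hit
Hits: 11 of 16 references → 11/16 = 0.6875.

0.69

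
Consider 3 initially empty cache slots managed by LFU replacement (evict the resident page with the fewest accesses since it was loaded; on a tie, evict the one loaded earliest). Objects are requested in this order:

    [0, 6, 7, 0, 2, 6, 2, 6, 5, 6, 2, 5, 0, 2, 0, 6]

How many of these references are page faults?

0 → fault, frames {0}
6 → fault, frames {0,6}
7 → fault, frames {0,6,7}
0 → hit
2 → fault, evict 6, frames {0,7,2}
6 → fault, evict 7, frames {0,2,6}
2 → hit
6 → hit
5 → fault, evict 0, frames {2,6,5}
6 → hit
2 → hit
5 → hit
0 → fault, evict 5, frames {2,6,0}
2 → hit
0 → hit
6 → hit
Page faults: 7.

7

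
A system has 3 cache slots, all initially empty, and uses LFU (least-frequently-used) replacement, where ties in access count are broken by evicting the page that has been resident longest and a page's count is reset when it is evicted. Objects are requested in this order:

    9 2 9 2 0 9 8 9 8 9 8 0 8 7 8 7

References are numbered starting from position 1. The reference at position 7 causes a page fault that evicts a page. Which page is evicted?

pos 1: 9 -> miss, frames {9}
pos 2: 2 -> miss, frames {9,2}
pos 3: 9 -> hit
pos 4: 2 -> hit
pos 5: 0 -> miss, frames {9,2,0}
pos 6: 9 -> hit
pos 7: 8 -> miss, evict 0, frames {9,2,8}
At position 7, page 0 is evicted.

0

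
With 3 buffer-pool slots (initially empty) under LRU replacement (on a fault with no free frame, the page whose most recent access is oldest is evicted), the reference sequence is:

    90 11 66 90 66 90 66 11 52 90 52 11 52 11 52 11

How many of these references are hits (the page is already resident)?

90: fault, frames [90]
11: fault, frames [90, 11]
66: fault, frames [90, 11, 66]
90: hit
66: hit
90: hit
66: hit
11: hit
52: fault, evict 90, frames [66, 11, 52]
90: fault, evict 66, frames [11, 52, 90]
52: hit
11: hit
52: hit
11: hit
52: hit
11: hit
Hits: 11.

11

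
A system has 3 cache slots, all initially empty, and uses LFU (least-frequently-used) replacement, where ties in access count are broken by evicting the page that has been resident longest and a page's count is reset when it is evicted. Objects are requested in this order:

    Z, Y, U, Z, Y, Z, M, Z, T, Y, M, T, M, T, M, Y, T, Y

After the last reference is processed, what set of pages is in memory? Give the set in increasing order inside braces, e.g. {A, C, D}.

Z → miss, frames [Z]
Y → miss, frames [Z, Y]
U → miss, frames [Z, Y, U]
Z → hit
Y → hit
Z → hit
M → miss, evict U, frames [Z, Y, M]
Z → hit
T → miss, evict M, frames [Z, Y, T]
Y → hit
M → miss, evict T, frames [Z, Y, M]
T → miss, evict M, frames [Z, Y, T]
M → miss, evict T, frames [Z, Y, M]
T → miss, evict M, frames [Z, Y, T]
M → miss, evict T, frames [Z, Y, M]
Y → hit
T → miss, evict M, frames [Z, Y, T]
Y → hit

{T, Y, Z}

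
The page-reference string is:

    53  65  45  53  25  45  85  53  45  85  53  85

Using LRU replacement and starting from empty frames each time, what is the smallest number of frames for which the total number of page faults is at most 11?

2

f=1: 12 faults
f=2: 11 faults
f=3: 6 faults
f=4: 5 faults
f=5: 5 faults
Smallest f with faults ≤ 11 is 2.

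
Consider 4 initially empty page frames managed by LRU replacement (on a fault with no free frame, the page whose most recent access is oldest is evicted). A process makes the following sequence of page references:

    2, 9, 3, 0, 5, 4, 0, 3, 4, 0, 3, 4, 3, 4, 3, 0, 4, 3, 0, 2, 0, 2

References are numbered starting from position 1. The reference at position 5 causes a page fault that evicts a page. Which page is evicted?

pos 1: 2 -> miss, frames (2)
pos 2: 9 -> miss, frames (2 9)
pos 3: 3 -> miss, frames (2 9 3)
pos 4: 0 -> miss, frames (2 9 3 0)
pos 5: 5 -> miss, evict 2, frames (9 3 0 5)
At position 5, page 2 is evicted.

2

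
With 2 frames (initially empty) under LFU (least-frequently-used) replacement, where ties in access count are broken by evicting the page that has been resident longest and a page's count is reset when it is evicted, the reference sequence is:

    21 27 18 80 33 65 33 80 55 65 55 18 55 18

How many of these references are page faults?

13

21 -> miss, frames [21]
27 -> miss, frames [21, 27]
18 -> miss, evict 21, frames [27, 18]
80 -> miss, evict 27, frames [18, 80]
33 -> miss, evict 18, frames [80, 33]
65 -> miss, evict 80, frames [33, 65]
33 -> hit
80 -> miss, evict 65, frames [33, 80]
55 -> miss, evict 80, frames [33, 55]
65 -> miss, evict 55, frames [33, 65]
55 -> miss, evict 65, frames [33, 55]
18 -> miss, evict 55, frames [33, 18]
55 -> miss, evict 18, frames [33, 55]
18 -> miss, evict 55, frames [33, 18]
Page faults: 13.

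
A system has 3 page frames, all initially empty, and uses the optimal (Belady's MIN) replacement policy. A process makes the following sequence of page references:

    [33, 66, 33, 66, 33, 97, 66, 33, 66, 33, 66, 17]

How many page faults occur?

33: fault, frames (33)
66: fault, frames (33 66)
33: hit
66: hit
33: hit
97: fault, frames (33 66 97)
66: hit
33: hit
66: hit
33: hit
66: hit
17: fault, evict 97, frames (33 66 17)
Page faults: 4.

4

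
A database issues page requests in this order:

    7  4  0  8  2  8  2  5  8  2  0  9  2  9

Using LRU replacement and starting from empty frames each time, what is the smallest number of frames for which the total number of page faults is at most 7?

f=1: 14 faults
f=2: 11 faults
f=3: 8 faults
f=4: 7 faults
f=5: 7 faults
f=6: 7 faults
f=7: 7 faults
Smallest f with faults ≤ 7 is 4.

4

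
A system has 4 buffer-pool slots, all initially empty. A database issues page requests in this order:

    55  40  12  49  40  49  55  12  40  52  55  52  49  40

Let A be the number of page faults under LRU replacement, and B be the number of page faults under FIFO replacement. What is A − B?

Under LRU: F F F F . . . . . F . . F . → 6 faults.
Under FIFO: F F F F . . . . . F F . . F → 7 faults.
A − B = 6 − 7 = -1.

-1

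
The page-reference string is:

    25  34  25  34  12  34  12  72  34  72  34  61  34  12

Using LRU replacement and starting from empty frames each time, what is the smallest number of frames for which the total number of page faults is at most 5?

4

f=1: 14 faults
f=2: 7 faults
f=3: 6 faults
f=4: 5 faults
f=5: 5 faults
Smallest f with faults ≤ 5 is 4.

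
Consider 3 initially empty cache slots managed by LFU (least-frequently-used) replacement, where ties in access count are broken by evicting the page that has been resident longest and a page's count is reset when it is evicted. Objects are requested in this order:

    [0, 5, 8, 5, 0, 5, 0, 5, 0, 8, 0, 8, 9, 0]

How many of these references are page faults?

4

0: miss, frames (0)
5: miss, frames (0 5)
8: miss, frames (0 5 8)
5: hit
0: hit
5: hit
0: hit
5: hit
0: hit
8: hit
0: hit
8: hit
9: miss, evict 8, frames (0 5 9)
0: hit
Page faults: 4.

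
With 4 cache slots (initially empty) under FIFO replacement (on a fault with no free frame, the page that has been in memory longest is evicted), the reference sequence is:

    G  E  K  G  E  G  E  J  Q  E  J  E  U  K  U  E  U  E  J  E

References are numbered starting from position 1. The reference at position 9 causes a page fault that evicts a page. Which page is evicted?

pos 1: G → miss, frames (G)
pos 2: E → miss, frames (G E)
pos 3: K → miss, frames (G E K)
pos 4: G → hit
pos 5: E → hit
pos 6: G → hit
pos 7: E → hit
pos 8: J → miss, frames (G E K J)
pos 9: Q → miss, evict G, frames (E K J Q)
At position 9, page G is evicted.

G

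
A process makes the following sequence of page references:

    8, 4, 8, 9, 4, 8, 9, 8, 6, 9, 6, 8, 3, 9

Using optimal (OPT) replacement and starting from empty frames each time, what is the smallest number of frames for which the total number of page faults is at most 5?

f=1: 14 faults
f=2: 7 faults
f=3: 5 faults
f=4: 5 faults
f=5: 5 faults
Smallest f with faults ≤ 5 is 3.

3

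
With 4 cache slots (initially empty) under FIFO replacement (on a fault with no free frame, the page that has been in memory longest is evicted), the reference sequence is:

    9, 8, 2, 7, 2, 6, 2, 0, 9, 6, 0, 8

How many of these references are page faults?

8

9: miss, frames (9)
8: miss, frames (9 8)
2: miss, frames (9 8 2)
7: miss, frames (9 8 2 7)
2: hit
6: miss, evict 9, frames (8 2 7 6)
2: hit
0: miss, evict 8, frames (2 7 6 0)
9: miss, evict 2, frames (7 6 0 9)
6: hit
0: hit
8: miss, evict 7, frames (6 0 9 8)
Page faults: 8.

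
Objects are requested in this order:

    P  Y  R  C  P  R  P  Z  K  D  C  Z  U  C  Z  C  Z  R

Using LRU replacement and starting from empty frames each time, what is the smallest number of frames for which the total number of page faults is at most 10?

f=1: 18 faults
f=2: 15 faults
f=3: 12 faults
f=4: 10 faults
f=5: 10 faults
f=6: 9 faults
f=7: 8 faults
f=8: 8 faults
Smallest f with faults ≤ 10 is 4.

4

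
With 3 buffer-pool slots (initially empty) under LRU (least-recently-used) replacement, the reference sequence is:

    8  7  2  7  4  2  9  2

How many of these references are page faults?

8: fault, frames {8}
7: fault, frames {8,7}
2: fault, frames {8,7,2}
7: hit
4: fault, evict 8, frames {2,7,4}
2: hit
9: fault, evict 7, frames {4,2,9}
2: hit
Page faults: 5.

5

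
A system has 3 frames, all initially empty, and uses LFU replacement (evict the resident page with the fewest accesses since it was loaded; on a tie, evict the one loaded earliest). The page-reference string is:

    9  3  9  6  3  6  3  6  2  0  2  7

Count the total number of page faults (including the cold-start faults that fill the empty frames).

7

9 -> miss, frames {9}
3 -> miss, frames {9,3}
9 -> hit
6 -> miss, frames {9,3,6}
3 -> hit
6 -> hit
3 -> hit
6 -> hit
2 -> miss, evict 9, frames {3,6,2}
0 -> miss, evict 2, frames {3,6,0}
2 -> miss, evict 0, frames {3,6,2}
7 -> miss, evict 2, frames {3,6,7}
Page faults: 7.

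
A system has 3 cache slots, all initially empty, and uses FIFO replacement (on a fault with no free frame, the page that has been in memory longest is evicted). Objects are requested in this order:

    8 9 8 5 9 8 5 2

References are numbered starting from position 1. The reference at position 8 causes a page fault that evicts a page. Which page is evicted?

pos 1: 8: miss, frames [8]
pos 2: 9: miss, frames [8, 9]
pos 3: 8: hit
pos 4: 5: miss, frames [8, 9, 5]
pos 5: 9: hit
pos 6: 8: hit
pos 7: 5: hit
pos 8: 2: miss, evict 8, frames [9, 5, 2]
At position 8, page 8 is evicted.

8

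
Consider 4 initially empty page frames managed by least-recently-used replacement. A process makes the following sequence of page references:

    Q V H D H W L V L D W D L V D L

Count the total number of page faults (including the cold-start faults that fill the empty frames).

8

Q → fault, frames (Q)
V → fault, frames (Q V)
H → fault, frames (Q V H)
D → fault, frames (Q V H D)
H → hit
W → fault, evict Q, frames (V D H W)
L → fault, evict V, frames (D H W L)
V → fault, evict D, frames (H W L V)
L → hit
D → fault, evict H, frames (W V L D)
W → hit
D → hit
L → hit
V → hit
D → hit
L → hit
Page faults: 8.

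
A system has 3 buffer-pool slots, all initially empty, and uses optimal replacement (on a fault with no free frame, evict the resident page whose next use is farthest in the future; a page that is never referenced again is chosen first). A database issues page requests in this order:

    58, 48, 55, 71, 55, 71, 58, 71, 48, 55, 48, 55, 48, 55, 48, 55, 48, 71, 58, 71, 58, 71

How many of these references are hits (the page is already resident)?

58: miss, frames {58}
48: miss, frames {58,48}
55: miss, frames {58,48,55}
71: miss, evict 48, frames {58,55,71}
55: hit
71: hit
58: hit
71: hit
48: miss, evict 58, frames {55,71,48}
55: hit
48: hit
55: hit
48: hit
55: hit
48: hit
55: hit
48: hit
71: hit
58: miss, evict 48, frames {55,71,58}
71: hit
58: hit
71: hit
Hits: 16.

16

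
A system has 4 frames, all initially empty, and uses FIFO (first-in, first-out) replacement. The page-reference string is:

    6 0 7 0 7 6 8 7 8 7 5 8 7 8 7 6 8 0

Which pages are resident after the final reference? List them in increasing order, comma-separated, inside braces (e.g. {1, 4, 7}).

{0, 5, 6, 8}

6 -> fault, frames (6)
0 -> fault, frames (6 0)
7 -> fault, frames (6 0 7)
0 -> hit
7 -> hit
6 -> hit
8 -> fault, frames (6 0 7 8)
7 -> hit
8 -> hit
7 -> hit
5 -> fault, evict 6, frames (0 7 8 5)
8 -> hit
7 -> hit
8 -> hit
7 -> hit
6 -> fault, evict 0, frames (7 8 5 6)
8 -> hit
0 -> fault, evict 7, frames (8 5 6 0)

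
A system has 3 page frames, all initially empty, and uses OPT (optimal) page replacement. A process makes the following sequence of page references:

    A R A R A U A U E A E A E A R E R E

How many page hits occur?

A → miss, frames {A}
R → miss, frames {A,R}
A → hit
R → hit
A → hit
U → miss, frames {A,R,U}
A → hit
U → hit
E → miss, evict U, frames {A,R,E}
A → hit
E → hit
A → hit
E → hit
A → hit
R → hit
E → hit
R → hit
E → hit
Hits: 14.

14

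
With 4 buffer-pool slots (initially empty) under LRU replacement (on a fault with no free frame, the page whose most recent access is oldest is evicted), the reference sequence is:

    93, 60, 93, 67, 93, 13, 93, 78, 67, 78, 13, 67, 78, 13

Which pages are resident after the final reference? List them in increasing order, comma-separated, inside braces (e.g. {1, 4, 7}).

{13, 67, 78, 93}

93: fault, frames [93]
60: fault, frames [93, 60]
93: hit
67: fault, frames [60, 93, 67]
93: hit
13: fault, frames [60, 67, 93, 13]
93: hit
78: fault, evict 60, frames [67, 13, 93, 78]
67: hit
78: hit
13: hit
67: hit
78: hit
13: hit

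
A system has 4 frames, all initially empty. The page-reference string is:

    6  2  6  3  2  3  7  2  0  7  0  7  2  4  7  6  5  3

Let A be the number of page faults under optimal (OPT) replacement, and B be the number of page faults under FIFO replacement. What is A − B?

Under OPT: F F . F . . F . F . . . . F . . F F → 8 faults.
Under FIFO: F F . F . . F . F . . . . F . F F F → 9 faults.
A − B = 8 − 9 = -1.

-1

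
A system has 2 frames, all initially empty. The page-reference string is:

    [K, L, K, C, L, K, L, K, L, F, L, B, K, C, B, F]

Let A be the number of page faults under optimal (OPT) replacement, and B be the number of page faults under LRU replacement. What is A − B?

Under OPT: F F . F . F . . . F . F F F . F → 9 faults.
Under LRU: F F . F F F . . . F . F F F F F → 11 faults.
A − B = 9 − 11 = -2.

-2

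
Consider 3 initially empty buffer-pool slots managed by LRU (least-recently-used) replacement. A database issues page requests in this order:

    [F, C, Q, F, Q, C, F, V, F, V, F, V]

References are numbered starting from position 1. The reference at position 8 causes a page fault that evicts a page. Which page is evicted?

pos 1: F: miss, frames {F}
pos 2: C: miss, frames {F,C}
pos 3: Q: miss, frames {F,C,Q}
pos 4: F: hit
pos 5: Q: hit
pos 6: C: hit
pos 7: F: hit
pos 8: V: miss, evict Q, frames {C,F,V}
At position 8, page Q is evicted.

Q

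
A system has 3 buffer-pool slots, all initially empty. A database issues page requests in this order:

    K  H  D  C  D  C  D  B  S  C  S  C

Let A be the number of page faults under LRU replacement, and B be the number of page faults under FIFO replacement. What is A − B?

Under LRU: F F F F . . . F F F . . → 7 faults.
Under FIFO: F F F F . . . F F . . . → 6 faults.
A − B = 7 − 6 = 1.

1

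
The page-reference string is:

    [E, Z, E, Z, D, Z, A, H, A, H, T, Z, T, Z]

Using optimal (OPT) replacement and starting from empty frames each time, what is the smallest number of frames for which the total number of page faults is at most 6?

f=1: 14 faults
f=2: 7 faults
f=3: 6 faults
f=4: 6 faults
f=5: 6 faults
f=6: 6 faults
Smallest f with faults ≤ 6 is 3.

3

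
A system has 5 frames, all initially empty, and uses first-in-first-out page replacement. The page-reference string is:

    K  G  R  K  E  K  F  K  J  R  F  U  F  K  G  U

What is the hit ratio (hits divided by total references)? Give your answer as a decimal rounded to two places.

0.44

K -> fault, frames (K)
G -> fault, frames (K G)
R -> fault, frames (K G R)
K -> hit
E -> fault, frames (K G R E)
K -> hit
F -> fault, frames (K G R E F)
K -> hit
J -> fault, evict K, frames (G R E F J)
R -> hit
F -> hit
U -> fault, evict G, frames (R E F J U)
F -> hit
K -> fault, evict R, frames (E F J U K)
G -> fault, evict E, frames (F J U K G)
U -> hit
Hits: 7 of 16 references → 7/16 = 0.4375.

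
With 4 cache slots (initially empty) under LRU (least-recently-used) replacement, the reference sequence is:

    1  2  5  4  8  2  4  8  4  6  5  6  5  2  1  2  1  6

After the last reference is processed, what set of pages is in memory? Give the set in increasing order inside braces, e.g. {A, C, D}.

1 → miss, frames (1)
2 → miss, frames (1 2)
5 → miss, frames (1 2 5)
4 → miss, frames (1 2 5 4)
8 → miss, evict 1, frames (2 5 4 8)
2 → hit
4 → hit
8 → hit
4 → hit
6 → miss, evict 5, frames (2 8 4 6)
5 → miss, evict 2, frames (8 4 6 5)
6 → hit
5 → hit
2 → miss, evict 8, frames (4 6 5 2)
1 → miss, evict 4, frames (6 5 2 1)
2 → hit
1 → hit
6 → hit

{1, 2, 5, 6}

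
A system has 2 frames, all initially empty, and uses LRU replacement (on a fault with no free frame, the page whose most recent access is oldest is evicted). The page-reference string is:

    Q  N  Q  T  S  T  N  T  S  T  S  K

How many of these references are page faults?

Q -> fault, frames (Q)
N -> fault, frames (Q N)
Q -> hit
T -> fault, evict N, frames (Q T)
S -> fault, evict Q, frames (T S)
T -> hit
N -> fault, evict S, frames (T N)
T -> hit
S -> fault, evict N, frames (T S)
T -> hit
S -> hit
K -> fault, evict T, frames (S K)
Page faults: 7.

7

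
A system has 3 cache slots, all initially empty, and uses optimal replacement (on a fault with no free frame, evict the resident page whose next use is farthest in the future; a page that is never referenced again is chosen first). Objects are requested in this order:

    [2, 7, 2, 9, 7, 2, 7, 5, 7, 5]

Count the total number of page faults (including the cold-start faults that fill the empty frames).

4

2 → fault, frames {2}
7 → fault, frames {2,7}
2 → hit
9 → fault, frames {2,7,9}
7 → hit
2 → hit
7 → hit
5 → fault, evict 9, frames {2,7,5}
7 → hit
5 → hit
Page faults: 4.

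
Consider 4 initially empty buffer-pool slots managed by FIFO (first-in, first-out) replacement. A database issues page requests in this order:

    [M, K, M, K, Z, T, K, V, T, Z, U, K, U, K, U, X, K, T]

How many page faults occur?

M -> miss, frames [M]
K -> miss, frames [M, K]
M -> hit
K -> hit
Z -> miss, frames [M, K, Z]
T -> miss, frames [M, K, Z, T]
K -> hit
V -> miss, evict M, frames [K, Z, T, V]
T -> hit
Z -> hit
U -> miss, evict K, frames [Z, T, V, U]
K -> miss, evict Z, frames [T, V, U, K]
U -> hit
K -> hit
U -> hit
X -> miss, evict T, frames [V, U, K, X]
K -> hit
T -> miss, evict V, frames [U, K, X, T]
Page faults: 9.

9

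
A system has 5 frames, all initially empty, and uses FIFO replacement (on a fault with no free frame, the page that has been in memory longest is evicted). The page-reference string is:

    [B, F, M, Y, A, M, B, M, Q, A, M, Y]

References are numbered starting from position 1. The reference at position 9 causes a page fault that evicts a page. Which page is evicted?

B

pos 1: B: fault, frames (B)
pos 2: F: fault, frames (B F)
pos 3: M: fault, frames (B F M)
pos 4: Y: fault, frames (B F M Y)
pos 5: A: fault, frames (B F M Y A)
pos 6: M: hit
pos 7: B: hit
pos 8: M: hit
pos 9: Q: fault, evict B, frames (F M Y A Q)
At position 9, page B is evicted.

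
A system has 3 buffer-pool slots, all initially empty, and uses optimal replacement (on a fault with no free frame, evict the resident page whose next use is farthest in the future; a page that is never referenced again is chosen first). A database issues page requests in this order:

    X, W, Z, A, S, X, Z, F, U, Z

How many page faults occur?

7

X -> fault, frames (X)
W -> fault, frames (X W)
Z -> fault, frames (X W Z)
A -> fault, evict W, frames (X Z A)
S -> fault, evict A, frames (X Z S)
X -> hit
Z -> hit
F -> fault, evict S, frames (X Z F)
U -> fault, evict F, frames (X Z U)
Z -> hit
Page faults: 7.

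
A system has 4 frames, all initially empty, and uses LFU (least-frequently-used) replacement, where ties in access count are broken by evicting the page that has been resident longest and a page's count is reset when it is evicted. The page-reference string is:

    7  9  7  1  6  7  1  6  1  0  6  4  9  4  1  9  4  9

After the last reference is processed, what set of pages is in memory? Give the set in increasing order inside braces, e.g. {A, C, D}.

7 -> miss, frames (7)
9 -> miss, frames (7 9)
7 -> hit
1 -> miss, frames (7 9 1)
6 -> miss, frames (7 9 1 6)
7 -> hit
1 -> hit
6 -> hit
1 -> hit
0 -> miss, evict 9, frames (7 1 6 0)
6 -> hit
4 -> miss, evict 0, frames (7 1 6 4)
9 -> miss, evict 4, frames (7 1 6 9)
4 -> miss, evict 9, frames (7 1 6 4)
1 -> hit
9 -> miss, evict 4, frames (7 1 6 9)
4 -> miss, evict 9, frames (7 1 6 4)
9 -> miss, evict 4, frames (7 1 6 9)

{1, 6, 7, 9}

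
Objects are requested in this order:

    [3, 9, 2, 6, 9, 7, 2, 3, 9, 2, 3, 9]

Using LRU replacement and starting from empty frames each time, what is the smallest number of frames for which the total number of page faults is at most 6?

4

f=1: 12 faults
f=2: 12 faults
f=3: 8 faults
f=4: 6 faults
f=5: 5 faults
Smallest f with faults ≤ 6 is 4.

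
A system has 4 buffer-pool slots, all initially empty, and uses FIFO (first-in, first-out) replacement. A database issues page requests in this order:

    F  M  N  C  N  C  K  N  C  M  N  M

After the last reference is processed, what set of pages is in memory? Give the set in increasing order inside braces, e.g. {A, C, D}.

{C, K, M, N}

F: fault, frames {F}
M: fault, frames {F,M}
N: fault, frames {F,M,N}
C: fault, frames {F,M,N,C}
N: hit
C: hit
K: fault, evict F, frames {M,N,C,K}
N: hit
C: hit
M: hit
N: hit
M: hit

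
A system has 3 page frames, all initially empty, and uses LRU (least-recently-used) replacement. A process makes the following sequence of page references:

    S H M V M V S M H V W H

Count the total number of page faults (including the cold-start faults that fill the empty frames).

8

S -> miss, frames {S}
H -> miss, frames {S,H}
M -> miss, frames {S,H,M}
V -> miss, evict S, frames {H,M,V}
M -> hit
V -> hit
S -> miss, evict H, frames {M,V,S}
M -> hit
H -> miss, evict V, frames {S,M,H}
V -> miss, evict S, frames {M,H,V}
W -> miss, evict M, frames {H,V,W}
H -> hit
Page faults: 8.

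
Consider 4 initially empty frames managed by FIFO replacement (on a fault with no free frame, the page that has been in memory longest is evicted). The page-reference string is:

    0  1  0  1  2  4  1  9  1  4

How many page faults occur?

0: miss, frames {0}
1: miss, frames {0,1}
0: hit
1: hit
2: miss, frames {0,1,2}
4: miss, frames {0,1,2,4}
1: hit
9: miss, evict 0, frames {1,2,4,9}
1: hit
4: hit
Page faults: 5.

5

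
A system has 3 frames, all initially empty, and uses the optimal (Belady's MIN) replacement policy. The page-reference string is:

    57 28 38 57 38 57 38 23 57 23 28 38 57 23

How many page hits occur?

57: fault, frames (57)
28: fault, frames (57 28)
38: fault, frames (57 28 38)
57: hit
38: hit
57: hit
38: hit
23: fault, evict 38, frames (57 28 23)
57: hit
23: hit
28: hit
38: fault, evict 28, frames (57 23 38)
57: hit
23: hit
Hits: 9.

9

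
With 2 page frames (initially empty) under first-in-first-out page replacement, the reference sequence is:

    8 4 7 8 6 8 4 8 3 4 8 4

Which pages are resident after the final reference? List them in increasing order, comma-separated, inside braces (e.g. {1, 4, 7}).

{4, 8}

8 → miss, frames [8]
4 → miss, frames [8, 4]
7 → miss, evict 8, frames [4, 7]
8 → miss, evict 4, frames [7, 8]
6 → miss, evict 7, frames [8, 6]
8 → hit
4 → miss, evict 8, frames [6, 4]
8 → miss, evict 6, frames [4, 8]
3 → miss, evict 4, frames [8, 3]
4 → miss, evict 8, frames [3, 4]
8 → miss, evict 3, frames [4, 8]
4 → hit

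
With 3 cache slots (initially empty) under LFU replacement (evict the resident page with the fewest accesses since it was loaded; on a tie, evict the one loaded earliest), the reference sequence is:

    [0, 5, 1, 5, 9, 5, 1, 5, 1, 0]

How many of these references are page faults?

5

0: miss, frames [0]
5: miss, frames [0, 5]
1: miss, frames [0, 5, 1]
5: hit
9: miss, evict 0, frames [5, 1, 9]
5: hit
1: hit
5: hit
1: hit
0: miss, evict 9, frames [5, 1, 0]
Page faults: 5.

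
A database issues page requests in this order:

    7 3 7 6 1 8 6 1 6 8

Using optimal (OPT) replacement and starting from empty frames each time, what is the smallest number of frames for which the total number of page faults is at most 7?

2

f=1: 10 faults
f=2: 7 faults
f=3: 5 faults
f=4: 5 faults
f=5: 5 faults
Smallest f with faults ≤ 7 is 2.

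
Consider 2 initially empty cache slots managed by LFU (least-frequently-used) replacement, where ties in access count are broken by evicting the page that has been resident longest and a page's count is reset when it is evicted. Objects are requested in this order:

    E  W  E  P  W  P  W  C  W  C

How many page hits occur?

E -> miss, frames (E)
W -> miss, frames (E W)
E -> hit
P -> miss, evict W, frames (E P)
W -> miss, evict P, frames (E W)
P -> miss, evict W, frames (E P)
W -> miss, evict P, frames (E W)
C -> miss, evict W, frames (E C)
W -> miss, evict C, frames (E W)
C -> miss, evict W, frames (E C)
Hits: 1.

1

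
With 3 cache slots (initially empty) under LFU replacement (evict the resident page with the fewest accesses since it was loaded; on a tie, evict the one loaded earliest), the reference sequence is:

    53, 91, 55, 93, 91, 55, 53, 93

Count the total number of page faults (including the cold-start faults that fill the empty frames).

6

53 → fault, frames (53)
91 → fault, frames (53 91)
55 → fault, frames (53 91 55)
93 → fault, evict 53, frames (91 55 93)
91 → hit
55 → hit
53 → fault, evict 93, frames (91 55 53)
93 → fault, evict 53, frames (91 55 93)
Page faults: 6.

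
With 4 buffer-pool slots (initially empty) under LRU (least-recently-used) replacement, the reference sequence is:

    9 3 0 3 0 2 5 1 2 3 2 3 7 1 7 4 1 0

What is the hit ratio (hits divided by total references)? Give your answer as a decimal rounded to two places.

9 -> fault, frames (9)
3 -> fault, frames (9 3)
0 -> fault, frames (9 3 0)
3 -> hit
0 -> hit
2 -> fault, frames (9 3 0 2)
5 -> fault, evict 9, frames (3 0 2 5)
1 -> fault, evict 3, frames (0 2 5 1)
2 -> hit
3 -> fault, evict 0, frames (5 1 2 3)
2 -> hit
3 -> hit
7 -> fault, evict 5, frames (1 2 3 7)
1 -> hit
7 -> hit
4 -> fault, evict 2, frames (3 1 7 4)
1 -> hit
0 -> fault, evict 3, frames (7 4 1 0)
Hits: 8 of 18 references → 8/18 = 0.4444.

0.44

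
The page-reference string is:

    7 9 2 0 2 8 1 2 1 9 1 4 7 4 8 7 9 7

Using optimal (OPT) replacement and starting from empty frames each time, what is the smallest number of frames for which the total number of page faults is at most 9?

3

f=1: 18 faults
f=2: 11 faults
f=3: 9 faults
f=4: 8 faults
f=5: 7 faults
f=6: 7 faults
f=7: 7 faults
Smallest f with faults ≤ 9 is 3.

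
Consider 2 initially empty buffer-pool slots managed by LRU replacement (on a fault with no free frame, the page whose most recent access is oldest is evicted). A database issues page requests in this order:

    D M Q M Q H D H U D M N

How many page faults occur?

D → miss, frames [D]
M → miss, frames [D, M]
Q → miss, evict D, frames [M, Q]
M → hit
Q → hit
H → miss, evict M, frames [Q, H]
D → miss, evict Q, frames [H, D]
H → hit
U → miss, evict D, frames [H, U]
D → miss, evict H, frames [U, D]
M → miss, evict U, frames [D, M]
N → miss, evict D, frames [M, N]
Page faults: 9.

9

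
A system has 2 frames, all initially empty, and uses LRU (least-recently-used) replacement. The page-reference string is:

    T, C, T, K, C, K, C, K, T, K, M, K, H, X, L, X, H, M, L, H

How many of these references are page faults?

T -> fault, frames {T}
C -> fault, frames {T,C}
T -> hit
K -> fault, evict C, frames {T,K}
C -> fault, evict T, frames {K,C}
K -> hit
C -> hit
K -> hit
T -> fault, evict C, frames {K,T}
K -> hit
M -> fault, evict T, frames {K,M}
K -> hit
H -> fault, evict M, frames {K,H}
X -> fault, evict K, frames {H,X}
L -> fault, evict H, frames {X,L}
X -> hit
H -> fault, evict L, frames {X,H}
M -> fault, evict X, frames {H,M}
L -> fault, evict H, frames {M,L}
H -> fault, evict M, frames {L,H}
Page faults: 13.

13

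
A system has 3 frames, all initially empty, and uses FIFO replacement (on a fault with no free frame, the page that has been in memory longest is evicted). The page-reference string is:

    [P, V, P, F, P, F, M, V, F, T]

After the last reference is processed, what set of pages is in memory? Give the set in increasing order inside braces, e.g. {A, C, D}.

P -> miss, frames (P)
V -> miss, frames (P V)
P -> hit
F -> miss, frames (P V F)
P -> hit
F -> hit
M -> miss, evict P, frames (V F M)
V -> hit
F -> hit
T -> miss, evict V, frames (F M T)

{F, M, T}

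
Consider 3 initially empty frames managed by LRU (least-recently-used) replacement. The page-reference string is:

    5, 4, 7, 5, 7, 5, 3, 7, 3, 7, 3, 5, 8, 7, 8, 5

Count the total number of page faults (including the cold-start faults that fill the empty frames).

5 -> miss, frames (5)
4 -> miss, frames (5 4)
7 -> miss, frames (5 4 7)
5 -> hit
7 -> hit
5 -> hit
3 -> miss, evict 4, frames (7 5 3)
7 -> hit
3 -> hit
7 -> hit
3 -> hit
5 -> hit
8 -> miss, evict 7, frames (3 5 8)
7 -> miss, evict 3, frames (5 8 7)
8 -> hit
5 -> hit
Page faults: 6.

6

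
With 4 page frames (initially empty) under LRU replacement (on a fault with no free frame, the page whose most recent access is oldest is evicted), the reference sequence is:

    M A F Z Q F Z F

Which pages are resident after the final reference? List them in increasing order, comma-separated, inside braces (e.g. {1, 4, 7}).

M: miss, frames (M)
A: miss, frames (M A)
F: miss, frames (M A F)
Z: miss, frames (M A F Z)
Q: miss, evict M, frames (A F Z Q)
F: hit
Z: hit
F: hit

{A, F, Q, Z}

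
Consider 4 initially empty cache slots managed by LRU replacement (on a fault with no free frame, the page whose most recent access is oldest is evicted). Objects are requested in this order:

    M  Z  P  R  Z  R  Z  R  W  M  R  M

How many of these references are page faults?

M → fault, frames {M}
Z → fault, frames {M,Z}
P → fault, frames {M,Z,P}
R → fault, frames {M,Z,P,R}
Z → hit
R → hit
Z → hit
R → hit
W → fault, evict M, frames {P,Z,R,W}
M → fault, evict P, frames {Z,R,W,M}
R → hit
M → hit
Page faults: 6.

6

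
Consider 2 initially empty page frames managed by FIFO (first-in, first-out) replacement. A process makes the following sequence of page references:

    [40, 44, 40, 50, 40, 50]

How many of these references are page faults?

40 → miss, frames [40]
44 → miss, frames [40, 44]
40 → hit
50 → miss, evict 40, frames [44, 50]
40 → miss, evict 44, frames [50, 40]
50 → hit
Page faults: 4.

4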